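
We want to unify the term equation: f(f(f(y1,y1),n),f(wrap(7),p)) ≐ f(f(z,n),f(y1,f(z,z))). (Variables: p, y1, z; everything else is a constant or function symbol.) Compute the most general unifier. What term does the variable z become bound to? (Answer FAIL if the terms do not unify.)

Decompose f/2: f(f(y1,y1),n) ≐ f(z,n),  f(wrap(7),p) ≐ f(y1,f(z,z)).
Decompose f/2: f(y1,y1) ≐ z,  n ≐ n.
Bind z := f(y1,y1); substituting into the one remaining equation that mentions z gives: f(wrap(7),p) ≐ f(y1,f(f(y1,y1),f(y1,y1))).
Delete trivial equation n ≐ n.
Decompose f/2: wrap(7) ≐ y1,  p ≐ f(f(y1,y1),f(y1,y1)).
Bind y1 := wrap(7); substituting into the remaining equation gives: p ≐ f(f(wrap(7),wrap(7)),f(wrap(7),wrap(7))). Substituting into the earlier binding gives z := f(wrap(7),wrap(7)).
Bind p := f(f(wrap(7),wrap(7)),f(wrap(7),wrap(7))).
MGU = { z -> f(wrap(7),wrap(7)), y1 -> wrap(7), p -> f(f(wrap(7),wrap(7)),f(wrap(7),wrap(7))) }, so z -> f(wrap(7),wrap(7)).

f(wrap(7),wrap(7))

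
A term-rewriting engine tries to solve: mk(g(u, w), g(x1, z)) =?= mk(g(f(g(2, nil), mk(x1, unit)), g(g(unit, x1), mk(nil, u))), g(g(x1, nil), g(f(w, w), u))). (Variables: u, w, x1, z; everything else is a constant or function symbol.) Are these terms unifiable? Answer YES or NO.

Decompose mk/2: g(u, w) =?= g(f(g(2, nil), mk(x1, unit)), g(g(unit, x1), mk(nil, u))),  g(x1, z) =?= g(g(x1, nil), g(f(w, w), u)).
Decompose g/2: u =?= f(g(2, nil), mk(x1, unit)),  w =?= g(g(unit, x1), mk(nil, u)).
Bind u := f(g(2, nil), mk(x1, unit)); substituting into the remaining equations gives: w =?= g(g(unit, x1), mk(nil, f(g(2, nil), mk(x1, unit)))),  g(x1, z) =?= g(g(x1, nil), g(f(w, w), f(g(2, nil), mk(x1, unit)))).
Bind w := g(g(unit, x1), mk(nil, f(g(2, nil), mk(x1, unit)))); substituting into the remaining equation gives: g(x1, z) =?= g(g(x1, nil), g(f(g(g(unit, x1), mk(nil, f(g(2, nil), mk(x1, unit)))), g(g(unit, x1), mk(nil, f(g(2, nil), mk(x1, unit))))), f(g(2, nil), mk(x1, unit)))).
Decompose g/2: x1 =?= g(x1, nil),  z =?= g(f(g(g(unit, x1), mk(nil, f(g(2, nil), mk(x1, unit)))), g(g(unit, x1), mk(nil, f(g(2, nil), mk(x1, unit))))), f(g(2, nil), mk(x1, unit))).
Occurs check fails: x1 occurs in g(x1, nil); the equation x1 =?= g(x1, nil) has no finite solution.

NO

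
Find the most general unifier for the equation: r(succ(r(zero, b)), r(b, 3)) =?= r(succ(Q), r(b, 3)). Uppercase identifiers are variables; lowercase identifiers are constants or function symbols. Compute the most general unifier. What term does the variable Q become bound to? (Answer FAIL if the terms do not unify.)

r(zero, b)

Decompose r/2: succ(r(zero, b)) =?= succ(Q),  r(b, 3) =?= r(b, 3).
Decompose succ/1: r(zero, b) =?= Q.
Bind Q := r(zero, b); no other remaining equation mentions Q.
Delete trivial equation r(b, 3) =?= r(b, 3).
MGU = { Q := r(zero, b) }, so Q := r(zero, b).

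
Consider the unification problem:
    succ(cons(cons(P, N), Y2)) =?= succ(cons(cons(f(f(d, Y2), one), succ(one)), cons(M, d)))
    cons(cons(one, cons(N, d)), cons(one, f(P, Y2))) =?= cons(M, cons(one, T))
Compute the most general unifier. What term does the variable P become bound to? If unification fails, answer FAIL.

f(f(d, cons(cons(one, cons(succ(one), d)), d)), one)

Decompose succ/1: cons(cons(P, N), Y2) =?= cons(cons(f(f(d, Y2), one), succ(one)), cons(M, d)).
Decompose cons/2: cons(P, N) =?= cons(f(f(d, Y2), one), succ(one)),  Y2 =?= cons(M, d).
Decompose cons/2: P =?= f(f(d, Y2), one),  N =?= succ(one).
Bind P := f(f(d, Y2), one); substituting into the one remaining equation that mentions P gives: cons(cons(one, cons(N, d)), cons(one, f(f(f(d, Y2), one), Y2))) =?= cons(M, cons(one, T)).
Bind N := succ(one); substituting into the one remaining equation that mentions N gives: cons(cons(one, cons(succ(one), d)), cons(one, f(f(f(d, Y2), one), Y2))) =?= cons(M, cons(one, T)).
Bind Y2 := cons(M, d); substituting into the remaining equation gives: cons(cons(one, cons(succ(one), d)), cons(one, f(f(f(d, cons(M, d)), one), cons(M, d)))) =?= cons(M, cons(one, T)). Substituting into the earlier binding gives P := f(f(d, cons(M, d)), one).
Decompose cons/2: cons(one, cons(succ(one), d)) =?= M,  cons(one, f(f(f(d, cons(M, d)), one), cons(M, d))) =?= cons(one, T).
Bind M := cons(one, cons(succ(one), d)); substituting into the remaining equation gives: cons(one, f(f(f(d, cons(cons(one, cons(succ(one), d)), d)), one), cons(cons(one, cons(succ(one), d)), d))) =?= cons(one, T). Substituting into the earlier bindings gives P := f(f(d, cons(cons(one, cons(succ(one), d)), d)), one), Y2 := cons(cons(one, cons(succ(one), d)), d).
Decompose cons/2: one =?= one,  f(f(f(d, cons(cons(one, cons(succ(one), d)), d)), one), cons(cons(one, cons(succ(one), d)), d)) =?= T.
Delete trivial equation one =?= one.
Bind T := f(f(f(d, cons(cons(one, cons(succ(one), d)), d)), one), cons(cons(one, cons(succ(one), d)), d)).
MGU = { P := f(f(d, cons(cons(one, cons(succ(one), d)), d)), one), N := succ(one), Y2 := cons(cons(one, cons(succ(one), d)), d), M := cons(one, cons(succ(one), d)), T := f(f(f(d, cons(cons(one, cons(succ(one), d)), d)), one), cons(cons(one, cons(succ(one), d)), d)) }, so P := f(f(d, cons(cons(one, cons(succ(one), d)), d)), one).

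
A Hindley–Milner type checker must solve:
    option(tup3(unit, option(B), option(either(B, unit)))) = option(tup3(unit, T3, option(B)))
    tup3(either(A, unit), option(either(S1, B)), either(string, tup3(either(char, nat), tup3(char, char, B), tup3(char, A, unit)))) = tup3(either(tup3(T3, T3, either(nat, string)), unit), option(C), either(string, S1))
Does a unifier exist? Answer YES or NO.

NO

Decompose option/1: tup3(unit, option(B), option(either(B, unit))) = tup3(unit, T3, option(B)).
Decompose tup3/3: unit = unit,  option(B) = T3,  option(either(B, unit)) = option(B).
Delete trivial equation unit = unit.
Bind T3 := option(B); substituting into the one remaining equation that mentions T3 gives: tup3(either(A, unit), option(either(S1, B)), either(string, tup3(either(char, nat), tup3(char, char, B), tup3(char, A, unit)))) = tup3(either(tup3(option(B), option(B), either(nat, string)), unit), option(C), either(string, S1)).
Decompose option/1: either(B, unit) = B.
Occurs check fails: B occurs in either(B, unit); the equation B = either(B, unit) has no finite solution.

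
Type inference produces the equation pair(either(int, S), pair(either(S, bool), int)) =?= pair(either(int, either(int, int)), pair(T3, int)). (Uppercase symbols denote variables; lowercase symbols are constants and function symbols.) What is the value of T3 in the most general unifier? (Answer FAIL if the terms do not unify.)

either(either(int, int), bool)

Decompose pair/2: either(int, S) =?= either(int, either(int, int)),  pair(either(S, bool), int) =?= pair(T3, int).
Decompose either/2: int =?= int,  S =?= either(int, int).
Delete trivial equation int =?= int.
Bind S := either(int, int); substituting into the remaining equation gives: pair(either(either(int, int), bool), int) =?= pair(T3, int).
Decompose pair/2: either(either(int, int), bool) =?= T3,  int =?= int.
Bind T3 := either(either(int, int), bool); no other remaining equation mentions T3.
Delete trivial equation int =?= int.
MGU = { S ↦ either(int, int), T3 ↦ either(either(int, int), bool) }, so T3 ↦ either(either(int, int), bool).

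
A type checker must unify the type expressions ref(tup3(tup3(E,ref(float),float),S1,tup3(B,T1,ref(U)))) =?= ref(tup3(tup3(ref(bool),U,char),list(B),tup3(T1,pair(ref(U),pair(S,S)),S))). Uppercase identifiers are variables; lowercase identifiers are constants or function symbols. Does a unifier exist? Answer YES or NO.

Decompose ref/1: tup3(tup3(E,ref(float),float),S1,tup3(B,T1,ref(U))) =?= tup3(tup3(ref(bool),U,char),list(B),tup3(T1,pair(ref(U),pair(S,S)),S)).
Decompose tup3/3: tup3(E,ref(float),float) =?= tup3(ref(bool),U,char),  S1 =?= list(B),  tup3(B,T1,ref(U)) =?= tup3(T1,pair(ref(U),pair(S,S)),S).
Decompose tup3/3: E =?= ref(bool),  ref(float) =?= U,  float =?= char.
Bind E := ref(bool); no other remaining equation mentions E.
Bind U := ref(float); substituting into the one remaining equation that mentions U gives: tup3(B,T1,ref(ref(float))) =?= tup3(T1,pair(ref(ref(float)),pair(S,S)),S).
Clash: constants float and char differ; no unifier exists.

NO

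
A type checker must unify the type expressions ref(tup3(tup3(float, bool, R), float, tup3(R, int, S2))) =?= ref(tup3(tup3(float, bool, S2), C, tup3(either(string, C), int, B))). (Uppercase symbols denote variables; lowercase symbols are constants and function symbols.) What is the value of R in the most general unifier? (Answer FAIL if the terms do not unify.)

either(string, float)

Decompose ref/1: tup3(tup3(float, bool, R), float, tup3(R, int, S2)) =?= tup3(tup3(float, bool, S2), C, tup3(either(string, C), int, B)).
Decompose tup3/3: tup3(float, bool, R) =?= tup3(float, bool, S2),  float =?= C,  tup3(R, int, S2) =?= tup3(either(string, C), int, B).
Decompose tup3/3: float =?= float,  bool =?= bool,  R =?= S2.
Delete trivial equation float =?= float.
Delete trivial equation bool =?= bool.
Bind R := S2; substituting into the one remaining equation that mentions R gives: tup3(S2, int, S2) =?= tup3(either(string, C), int, B).
Bind C := float; substituting into the remaining equation gives: tup3(S2, int, S2) =?= tup3(either(string, float), int, B).
Decompose tup3/3: S2 =?= either(string, float),  int =?= int,  S2 =?= B.
Bind S2 := either(string, float); substituting into the one remaining equation that mentions S2 gives: either(string, float) =?= B. Substituting into the earlier binding gives R := either(string, float).
Delete trivial equation int =?= int.
Bind B := either(string, float).
MGU = { R := either(string, float), C := float, S2 := either(string, float), B := either(string, float) }, so R := either(string, float).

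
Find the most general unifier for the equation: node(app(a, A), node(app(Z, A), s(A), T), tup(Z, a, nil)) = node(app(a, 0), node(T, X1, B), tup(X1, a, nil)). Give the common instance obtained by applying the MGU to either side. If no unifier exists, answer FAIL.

Decompose node/3: app(a, A) = app(a, 0),  node(app(Z, A), s(A), T) = node(T, X1, B),  tup(Z, a, nil) = tup(X1, a, nil).
Decompose app/2: a = a,  A = 0.
Delete trivial equation a = a.
Bind A := 0; substituting into the one remaining equation that mentions A gives: node(app(Z, 0), s(0), T) = node(T, X1, B).
Decompose node/3: app(Z, 0) = T,  s(0) = X1,  T = B.
Bind T := app(Z, 0); substituting into the one remaining equation that mentions T gives: app(Z, 0) = B.
Bind X1 := s(0); substituting into the one remaining equation that mentions X1 gives: tup(Z, a, nil) = tup(s(0), a, nil).
Bind B := app(Z, 0); no other remaining equation mentions B.
Decompose tup/3: Z = s(0),  a = a,  nil = nil.
Bind Z := s(0); no other remaining equation mentions Z. Substituting into the earlier bindings gives T := app(s(0), 0), B := app(s(0), 0).
Delete trivial equation a = a.
Delete trivial equation nil = nil.
Applying the MGU to either side gives node(app(a, 0), node(app(s(0), 0), s(0), app(s(0), 0)), tup(s(0), a, nil)).

node(app(a, 0), node(app(s(0), 0), s(0), app(s(0), 0)), tup(s(0), a, nil))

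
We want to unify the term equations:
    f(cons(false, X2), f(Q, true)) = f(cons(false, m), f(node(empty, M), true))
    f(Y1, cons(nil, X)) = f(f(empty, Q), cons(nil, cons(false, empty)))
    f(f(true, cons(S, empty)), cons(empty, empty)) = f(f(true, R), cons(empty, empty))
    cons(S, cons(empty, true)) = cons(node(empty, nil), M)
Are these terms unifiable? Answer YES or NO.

YES

Decompose f/2: cons(false, X2) = cons(false, m),  f(Q, true) = f(node(empty, M), true).
Decompose cons/2: false = false,  X2 = m.
Delete trivial equation false = false.
Bind X2 := m; no other remaining equation mentions X2.
Decompose f/2: Q = node(empty, M),  true = true.
Bind Q := node(empty, M); substituting into the one remaining equation that mentions Q gives: f(Y1, cons(nil, X)) = f(f(empty, node(empty, M)), cons(nil, cons(false, empty))).
Delete trivial equation true = true.
Decompose f/2: Y1 = f(empty, node(empty, M)),  cons(nil, X) = cons(nil, cons(false, empty)).
Bind Y1 := f(empty, node(empty, M)); no other remaining equation mentions Y1.
Decompose cons/2: nil = nil,  X = cons(false, empty).
Delete trivial equation nil = nil.
Bind X := cons(false, empty); no other remaining equation mentions X.
Decompose f/2: f(true, cons(S, empty)) = f(true, R),  cons(empty, empty) = cons(empty, empty).
Decompose f/2: true = true,  cons(S, empty) = R.
Delete trivial equation true = true.
Bind R := cons(S, empty); no other remaining equation mentions R.
Delete trivial equation cons(empty, empty) = cons(empty, empty).
Decompose cons/2: S = node(empty, nil),  cons(empty, true) = M.
Bind S := node(empty, nil); no other remaining equation mentions S. Substituting into the earlier binding gives R := cons(node(empty, nil), empty).
Bind M := cons(empty, true). Substituting into the earlier bindings gives Q := node(empty, cons(empty, true)), Y1 := f(empty, node(empty, cons(empty, true))).
No equations remain and no clash or occurs-check failure arose, so a unifier exists.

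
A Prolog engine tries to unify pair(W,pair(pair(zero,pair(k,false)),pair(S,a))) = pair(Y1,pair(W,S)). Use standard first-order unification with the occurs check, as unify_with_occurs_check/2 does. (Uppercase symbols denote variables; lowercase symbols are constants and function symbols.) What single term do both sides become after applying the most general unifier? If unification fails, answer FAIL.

Decompose pair/2: W = Y1,  pair(pair(zero,pair(k,false)),pair(S,a)) = pair(W,S).
Bind W := Y1; substituting into the remaining equation gives: pair(pair(zero,pair(k,false)),pair(S,a)) = pair(Y1,S).
Decompose pair/2: pair(zero,pair(k,false)) = Y1,  pair(S,a) = S.
Bind Y1 := pair(zero,pair(k,false)); no other remaining equation mentions Y1. Substituting into the earlier binding gives W := pair(zero,pair(k,false)).
Occurs check fails: S occurs in pair(S,a); the equation S = pair(S,a) has no finite solution.

FAIL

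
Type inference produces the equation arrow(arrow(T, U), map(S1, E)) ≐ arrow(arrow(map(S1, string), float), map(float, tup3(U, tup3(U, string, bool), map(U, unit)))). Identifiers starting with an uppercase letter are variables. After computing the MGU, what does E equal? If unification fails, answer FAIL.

Decompose arrow/2: arrow(T, U) ≐ arrow(map(S1, string), float),  map(S1, E) ≐ map(float, tup3(U, tup3(U, string, bool), map(U, unit))).
Decompose arrow/2: T ≐ map(S1, string),  U ≐ float.
Bind T := map(S1, string); no other remaining equation mentions T.
Bind U := float; substituting into the remaining equation gives: map(S1, E) ≐ map(float, tup3(float, tup3(float, string, bool), map(float, unit))).
Decompose map/2: S1 ≐ float,  E ≐ tup3(float, tup3(float, string, bool), map(float, unit)).
Bind S1 := float; no other remaining equation mentions S1. Substituting into the earlier binding gives T := map(float, string).
Bind E := tup3(float, tup3(float, string, bool), map(float, unit)).
MGU = { T -> map(float, string), U -> float, S1 -> float, E -> tup3(float, tup3(float, string, bool), map(float, unit)) }, so E -> tup3(float, tup3(float, string, bool), map(float, unit)).

tup3(float, tup3(float, string, bool), map(float, unit))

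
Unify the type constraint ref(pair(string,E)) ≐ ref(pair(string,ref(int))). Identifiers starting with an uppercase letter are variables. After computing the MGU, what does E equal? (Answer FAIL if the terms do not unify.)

ref(int)

Decompose ref/1: pair(string,E) ≐ pair(string,ref(int)).
Decompose pair/2: string ≐ string,  E ≐ ref(int).
Delete trivial equation string ≐ string.
Bind E := ref(int).
MGU = { E -> ref(int) }, so E -> ref(int).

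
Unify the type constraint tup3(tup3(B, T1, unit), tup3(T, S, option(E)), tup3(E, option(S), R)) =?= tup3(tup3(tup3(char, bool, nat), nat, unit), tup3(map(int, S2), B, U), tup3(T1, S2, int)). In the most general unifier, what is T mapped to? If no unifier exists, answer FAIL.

map(int, option(tup3(char, bool, nat)))

Decompose tup3/3: tup3(B, T1, unit) =?= tup3(tup3(char, bool, nat), nat, unit),  tup3(T, S, option(E)) =?= tup3(map(int, S2), B, U),  tup3(E, option(S), R) =?= tup3(T1, S2, int).
Decompose tup3/3: B =?= tup3(char, bool, nat),  T1 =?= nat,  unit =?= unit.
Bind B := tup3(char, bool, nat); substituting into the one remaining equation that mentions B gives: tup3(T, S, option(E)) =?= tup3(map(int, S2), tup3(char, bool, nat), U).
Bind T1 := nat; substituting into the one remaining equation that mentions T1 gives: tup3(E, option(S), R) =?= tup3(nat, S2, int).
Delete trivial equation unit =?= unit.
Decompose tup3/3: T =?= map(int, S2),  S =?= tup3(char, bool, nat),  option(E) =?= U.
Bind T := map(int, S2); no other remaining equation mentions T.
Bind S := tup3(char, bool, nat); substituting into the one remaining equation that mentions S gives: tup3(E, option(tup3(char, bool, nat)), R) =?= tup3(nat, S2, int).
Bind U := option(E); no other remaining equation mentions U.
Decompose tup3/3: E =?= nat,  option(tup3(char, bool, nat)) =?= S2,  R =?= int.
Bind E := nat; no other remaining equation mentions E. Substituting into the earlier binding gives U := option(nat).
Bind S2 := option(tup3(char, bool, nat)); no other remaining equation mentions S2. Substituting into the earlier binding gives T := map(int, option(tup3(char, bool, nat))).
Bind R := int.
MGU = { B -> tup3(char, bool, nat), T1 -> nat, T -> map(int, option(tup3(char, bool, nat))), S -> tup3(char, bool, nat), U -> option(nat), E -> nat, S2 -> option(tup3(char, bool, nat)), R -> int }, so T -> map(int, option(tup3(char, bool, nat))).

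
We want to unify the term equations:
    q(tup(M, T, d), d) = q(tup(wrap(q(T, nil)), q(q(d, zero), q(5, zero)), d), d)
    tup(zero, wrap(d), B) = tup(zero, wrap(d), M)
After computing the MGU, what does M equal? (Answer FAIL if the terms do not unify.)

Decompose q/2: tup(M, T, d) = tup(wrap(q(T, nil)), q(q(d, zero), q(5, zero)), d),  d = d.
Decompose tup/3: M = wrap(q(T, nil)),  T = q(q(d, zero), q(5, zero)),  d = d.
Bind M := wrap(q(T, nil)); substituting into the one remaining equation that mentions M gives: tup(zero, wrap(d), B) = tup(zero, wrap(d), wrap(q(T, nil))).
Bind T := q(q(d, zero), q(5, zero)); substituting into the one remaining equation that mentions T gives: tup(zero, wrap(d), B) = tup(zero, wrap(d), wrap(q(q(q(d, zero), q(5, zero)), nil))). Substituting into the earlier binding gives M := wrap(q(q(q(d, zero), q(5, zero)), nil)).
Delete trivial equation d = d.
Delete trivial equation d = d.
Decompose tup/3: zero = zero,  wrap(d) = wrap(d),  B = wrap(q(q(q(d, zero), q(5, zero)), nil)).
Delete trivial equation zero = zero.
Delete trivial equation wrap(d) = wrap(d).
Bind B := wrap(q(q(q(d, zero), q(5, zero)), nil)).
MGU = { M := wrap(q(q(q(d, zero), q(5, zero)), nil)), T := q(q(d, zero), q(5, zero)), B := wrap(q(q(q(d, zero), q(5, zero)), nil)) }, so M := wrap(q(q(q(d, zero), q(5, zero)), nil)).

wrap(q(q(q(d, zero), q(5, zero)), nil))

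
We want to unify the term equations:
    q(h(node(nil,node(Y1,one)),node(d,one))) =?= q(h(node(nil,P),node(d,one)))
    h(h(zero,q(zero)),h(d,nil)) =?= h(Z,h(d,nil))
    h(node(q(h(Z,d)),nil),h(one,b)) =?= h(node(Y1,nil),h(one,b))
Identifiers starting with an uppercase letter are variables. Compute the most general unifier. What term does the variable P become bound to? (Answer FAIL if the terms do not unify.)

Decompose q/1: h(node(nil,node(Y1,one)),node(d,one)) =?= h(node(nil,P),node(d,one)).
Decompose h/2: node(nil,node(Y1,one)) =?= node(nil,P),  node(d,one) =?= node(d,one).
Decompose node/2: nil =?= nil,  node(Y1,one) =?= P.
Delete trivial equation nil =?= nil.
Bind P := node(Y1,one); no other remaining equation mentions P.
Delete trivial equation node(d,one) =?= node(d,one).
Decompose h/2: h(zero,q(zero)) =?= Z,  h(d,nil) =?= h(d,nil).
Bind Z := h(zero,q(zero)); substituting into the one remaining equation that mentions Z gives: h(node(q(h(h(zero,q(zero)),d)),nil),h(one,b)) =?= h(node(Y1,nil),h(one,b)).
Delete trivial equation h(d,nil) =?= h(d,nil).
Decompose h/2: node(q(h(h(zero,q(zero)),d)),nil) =?= node(Y1,nil),  h(one,b) =?= h(one,b).
Decompose node/2: q(h(h(zero,q(zero)),d)) =?= Y1,  nil =?= nil.
Bind Y1 := q(h(h(zero,q(zero)),d)); no other remaining equation mentions Y1. Substituting into the earlier binding gives P := node(q(h(h(zero,q(zero)),d)),one).
Delete trivial equation nil =?= nil.
Delete trivial equation h(one,b) =?= h(one,b).
MGU = { P := node(q(h(h(zero,q(zero)),d)),one), Z := h(zero,q(zero)), Y1 := q(h(h(zero,q(zero)),d)) }, so P := node(q(h(h(zero,q(zero)),d)),one).

node(q(h(h(zero,q(zero)),d)),one)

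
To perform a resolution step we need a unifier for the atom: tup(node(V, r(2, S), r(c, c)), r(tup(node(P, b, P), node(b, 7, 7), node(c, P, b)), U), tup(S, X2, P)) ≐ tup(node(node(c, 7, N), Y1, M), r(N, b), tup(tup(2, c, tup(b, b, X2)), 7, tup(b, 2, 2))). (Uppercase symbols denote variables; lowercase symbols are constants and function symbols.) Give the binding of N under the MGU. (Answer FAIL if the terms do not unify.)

Decompose tup/3: node(V, r(2, S), r(c, c)) ≐ node(node(c, 7, N), Y1, M),  r(tup(node(P, b, P), node(b, 7, 7), node(c, P, b)), U) ≐ r(N, b),  tup(S, X2, P) ≐ tup(tup(2, c, tup(b, b, X2)), 7, tup(b, 2, 2)).
Decompose node/3: V ≐ node(c, 7, N),  r(2, S) ≐ Y1,  r(c, c) ≐ M.
Bind V := node(c, 7, N); no other remaining equation mentions V.
Bind Y1 := r(2, S); no other remaining equation mentions Y1.
Bind M := r(c, c); no other remaining equation mentions M.
Decompose r/2: tup(node(P, b, P), node(b, 7, 7), node(c, P, b)) ≐ N,  U ≐ b.
Bind N := tup(node(P, b, P), node(b, 7, 7), node(c, P, b)); no other remaining equation mentions N. Substituting into the earlier binding gives V := node(c, 7, tup(node(P, b, P), node(b, 7, 7), node(c, P, b))).
Bind U := b; no other remaining equation mentions U.
Decompose tup/3: S ≐ tup(2, c, tup(b, b, X2)),  X2 ≐ 7,  P ≐ tup(b, 2, 2).
Bind S := tup(2, c, tup(b, b, X2)); no other remaining equation mentions S. Substituting into the earlier binding gives Y1 := r(2, tup(2, c, tup(b, b, X2))).
Bind X2 := 7; no other remaining equation mentions X2. Substituting into the earlier bindings gives Y1 := r(2, tup(2, c, tup(b, b, 7))), S := tup(2, c, tup(b, b, 7)).
Bind P := tup(b, 2, 2). Substituting into the earlier bindings gives V := node(c, 7, tup(node(tup(b, 2, 2), b, tup(b, 2, 2)), node(b, 7, 7), node(c, tup(b, 2, 2), b))), N := tup(node(tup(b, 2, 2), b, tup(b, 2, 2)), node(b, 7, 7), node(c, tup(b, 2, 2), b)).
MGU = { V ↦ node(c, 7, tup(node(tup(b, 2, 2), b, tup(b, 2, 2)), node(b, 7, 7), node(c, tup(b, 2, 2), b))), Y1 ↦ r(2, tup(2, c, tup(b, b, 7))), M ↦ r(c, c), N ↦ tup(node(tup(b, 2, 2), b, tup(b, 2, 2)), node(b, 7, 7), node(c, tup(b, 2, 2), b)), U ↦ b, S ↦ tup(2, c, tup(b, b, 7)), X2 ↦ 7, P ↦ tup(b, 2, 2) }, so N ↦ tup(node(tup(b, 2, 2), b, tup(b, 2, 2)), node(b, 7, 7), node(c, tup(b, 2, 2), b)).

tup(node(tup(b, 2, 2), b, tup(b, 2, 2)), node(b, 7, 7), node(c, tup(b, 2, 2), b))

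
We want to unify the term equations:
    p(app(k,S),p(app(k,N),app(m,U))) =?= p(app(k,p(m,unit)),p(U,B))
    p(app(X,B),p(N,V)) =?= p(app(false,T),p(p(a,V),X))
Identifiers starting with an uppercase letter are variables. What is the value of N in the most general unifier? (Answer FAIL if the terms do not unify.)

Decompose p/2: app(k,S) =?= app(k,p(m,unit)),  p(app(k,N),app(m,U)) =?= p(U,B).
Decompose app/2: k =?= k,  S =?= p(m,unit).
Delete trivial equation k =?= k.
Bind S := p(m,unit); no other remaining equation mentions S.
Decompose p/2: app(k,N) =?= U,  app(m,U) =?= B.
Bind U := app(k,N); substituting into the one remaining equation that mentions U gives: app(m,app(k,N)) =?= B.
Bind B := app(m,app(k,N)); substituting into the remaining equation gives: p(app(X,app(m,app(k,N))),p(N,V)) =?= p(app(false,T),p(p(a,V),X)).
Decompose p/2: app(X,app(m,app(k,N))) =?= app(false,T),  p(N,V) =?= p(p(a,V),X).
Decompose app/2: X =?= false,  app(m,app(k,N)) =?= T.
Bind X := false; substituting into the one remaining equation that mentions X gives: p(N,V) =?= p(p(a,V),false).
Bind T := app(m,app(k,N)); no other remaining equation mentions T.
Decompose p/2: N =?= p(a,V),  V =?= false.
Bind N := p(a,V); no other remaining equation mentions N. Substituting into the earlier bindings gives U := app(k,p(a,V)), B := app(m,app(k,p(a,V))), T := app(m,app(k,p(a,V))).
Bind V := false. Substituting into the earlier bindings gives U := app(k,p(a,false)), B := app(m,app(k,p(a,false))), T := app(m,app(k,p(a,false))), N := p(a,false).
MGU = { S -> p(m,unit), U -> app(k,p(a,false)), B -> app(m,app(k,p(a,false))), X -> false, T -> app(m,app(k,p(a,false))), N -> p(a,false), V -> false }, so N -> p(a,false).

p(a,false)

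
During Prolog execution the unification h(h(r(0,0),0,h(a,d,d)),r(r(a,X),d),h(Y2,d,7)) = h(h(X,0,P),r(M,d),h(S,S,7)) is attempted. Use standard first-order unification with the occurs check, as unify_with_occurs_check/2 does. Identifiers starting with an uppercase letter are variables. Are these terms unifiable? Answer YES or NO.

YES

Decompose h/3: h(r(0,0),0,h(a,d,d)) = h(X,0,P),  r(r(a,X),d) = r(M,d),  h(Y2,d,7) = h(S,S,7).
Decompose h/3: r(0,0) = X,  0 = 0,  h(a,d,d) = P.
Bind X := r(0,0); substituting into the one remaining equation that mentions X gives: r(r(a,r(0,0)),d) = r(M,d).
Delete trivial equation 0 = 0.
Bind P := h(a,d,d); no other remaining equation mentions P.
Decompose r/2: r(a,r(0,0)) = M,  d = d.
Bind M := r(a,r(0,0)); no other remaining equation mentions M.
Delete trivial equation d = d.
Decompose h/3: Y2 = S,  d = S,  7 = 7.
Bind Y2 := S; no other remaining equation mentions Y2.
Bind S := d; no other remaining equation mentions S. Substituting into the earlier binding gives Y2 := d.
Delete trivial equation 7 = 7.
No equations remain and no clash or occurs-check failure arose, so a unifier exists.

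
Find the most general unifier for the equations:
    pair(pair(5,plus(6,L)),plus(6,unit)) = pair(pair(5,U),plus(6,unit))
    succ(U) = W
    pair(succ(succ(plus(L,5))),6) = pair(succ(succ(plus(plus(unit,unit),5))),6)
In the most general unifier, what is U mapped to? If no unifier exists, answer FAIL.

plus(6,plus(unit,unit))

Decompose pair/2: pair(5,plus(6,L)) = pair(5,U),  plus(6,unit) = plus(6,unit).
Decompose pair/2: 5 = 5,  plus(6,L) = U.
Delete trivial equation 5 = 5.
Bind U := plus(6,L); substituting into the one remaining equation that mentions U gives: succ(plus(6,L)) = W.
Delete trivial equation plus(6,unit) = plus(6,unit).
Bind W := succ(plus(6,L)); no other remaining equation mentions W.
Decompose pair/2: succ(succ(plus(L,5))) = succ(succ(plus(plus(unit,unit),5))),  6 = 6.
Decompose succ/1: succ(plus(L,5)) = succ(plus(plus(unit,unit),5)).
Decompose succ/1: plus(L,5) = plus(plus(unit,unit),5).
Decompose plus/2: L = plus(unit,unit),  5 = 5.
Bind L := plus(unit,unit); no other remaining equation mentions L. Substituting into the earlier bindings gives U := plus(6,plus(unit,unit)), W := succ(plus(6,plus(unit,unit))).
Delete trivial equation 5 = 5.
Delete trivial equation 6 = 6.
MGU = { U := plus(6,plus(unit,unit)), W := succ(plus(6,plus(unit,unit))), L := plus(unit,unit) }, so U := plus(6,plus(unit,unit)).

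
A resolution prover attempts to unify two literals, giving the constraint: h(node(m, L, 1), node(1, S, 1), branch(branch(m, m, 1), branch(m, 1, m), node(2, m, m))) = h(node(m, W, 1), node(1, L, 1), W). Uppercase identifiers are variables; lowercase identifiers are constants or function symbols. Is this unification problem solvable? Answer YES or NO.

Decompose h/3: node(m, L, 1) = node(m, W, 1),  node(1, S, 1) = node(1, L, 1),  branch(branch(m, m, 1), branch(m, 1, m), node(2, m, m)) = W.
Decompose node/3: m = m,  L = W,  1 = 1.
Delete trivial equation m = m.
Bind L := W; substituting into the one remaining equation that mentions L gives: node(1, S, 1) = node(1, W, 1).
Delete trivial equation 1 = 1.
Decompose node/3: 1 = 1,  S = W,  1 = 1.
Delete trivial equation 1 = 1.
Bind S := W; no other remaining equation mentions S.
Delete trivial equation 1 = 1.
Bind W := branch(branch(m, m, 1), branch(m, 1, m), node(2, m, m)). Substituting into the earlier bindings gives L := branch(branch(m, m, 1), branch(m, 1, m), node(2, m, m)), S := branch(branch(m, m, 1), branch(m, 1, m), node(2, m, m)).
No equations remain and no clash or occurs-check failure arose, so a unifier exists.

YES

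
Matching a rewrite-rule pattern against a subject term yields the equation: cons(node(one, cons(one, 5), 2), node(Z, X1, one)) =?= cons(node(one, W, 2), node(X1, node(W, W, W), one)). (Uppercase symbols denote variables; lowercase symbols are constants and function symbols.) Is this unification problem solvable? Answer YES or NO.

Decompose cons/2: node(one, cons(one, 5), 2) =?= node(one, W, 2),  node(Z, X1, one) =?= node(X1, node(W, W, W), one).
Decompose node/3: one =?= one,  cons(one, 5) =?= W,  2 =?= 2.
Delete trivial equation one =?= one.
Bind W := cons(one, 5); substituting into the one remaining equation that mentions W gives: node(Z, X1, one) =?= node(X1, node(cons(one, 5), cons(one, 5), cons(one, 5)), one).
Delete trivial equation 2 =?= 2.
Decompose node/3: Z =?= X1,  X1 =?= node(cons(one, 5), cons(one, 5), cons(one, 5)),  one =?= one.
Bind Z := X1; no other remaining equation mentions Z.
Bind X1 := node(cons(one, 5), cons(one, 5), cons(one, 5)); no other remaining equation mentions X1. Substituting into the earlier binding gives Z := node(cons(one, 5), cons(one, 5), cons(one, 5)).
Delete trivial equation one =?= one.
No equations remain and no clash or occurs-check failure arose, so a unifier exists.

YES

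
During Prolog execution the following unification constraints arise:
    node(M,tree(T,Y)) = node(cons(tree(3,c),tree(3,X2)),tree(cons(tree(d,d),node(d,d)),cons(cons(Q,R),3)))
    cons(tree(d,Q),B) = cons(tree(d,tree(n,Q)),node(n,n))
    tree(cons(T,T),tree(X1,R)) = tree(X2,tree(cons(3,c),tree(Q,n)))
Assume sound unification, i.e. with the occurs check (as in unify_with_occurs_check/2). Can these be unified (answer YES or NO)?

NO

Decompose node/2: M = cons(tree(3,c),tree(3,X2)),  tree(T,Y) = tree(cons(tree(d,d),node(d,d)),cons(cons(Q,R),3)).
Bind M := cons(tree(3,c),tree(3,X2)); no other remaining equation mentions M.
Decompose tree/2: T = cons(tree(d,d),node(d,d)),  Y = cons(cons(Q,R),3).
Bind T := cons(tree(d,d),node(d,d)); substituting into the one remaining equation that mentions T gives: tree(cons(cons(tree(d,d),node(d,d)),cons(tree(d,d),node(d,d))),tree(X1,R)) = tree(X2,tree(cons(3,c),tree(Q,n))).
Bind Y := cons(cons(Q,R),3); no other remaining equation mentions Y.
Decompose cons/2: tree(d,Q) = tree(d,tree(n,Q)),  B = node(n,n).
Decompose tree/2: d = d,  Q = tree(n,Q).
Delete trivial equation d = d.
Occurs check fails: Q occurs in tree(n,Q); the equation Q = tree(n,Q) has no finite solution.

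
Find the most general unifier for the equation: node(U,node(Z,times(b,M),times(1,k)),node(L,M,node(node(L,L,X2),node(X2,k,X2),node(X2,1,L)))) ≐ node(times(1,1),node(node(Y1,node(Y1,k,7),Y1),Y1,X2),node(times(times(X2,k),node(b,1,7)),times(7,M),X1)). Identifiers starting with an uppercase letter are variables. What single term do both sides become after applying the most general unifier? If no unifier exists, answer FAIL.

Decompose node/3: U ≐ times(1,1),  node(Z,times(b,M),times(1,k)) ≐ node(node(Y1,node(Y1,k,7),Y1),Y1,X2),  node(L,M,node(node(L,L,X2),node(X2,k,X2),node(X2,1,L))) ≐ node(times(times(X2,k),node(b,1,7)),times(7,M),X1).
Bind U := times(1,1); no other remaining equation mentions U.
Decompose node/3: Z ≐ node(Y1,node(Y1,k,7),Y1),  times(b,M) ≐ Y1,  times(1,k) ≐ X2.
Bind Z := node(Y1,node(Y1,k,7),Y1); no other remaining equation mentions Z.
Bind Y1 := times(b,M); no other remaining equation mentions Y1. Substituting into the earlier binding gives Z := node(times(b,M),node(times(b,M),k,7),times(b,M)).
Bind X2 := times(1,k); substituting into the remaining equation gives: node(L,M,node(node(L,L,times(1,k)),node(times(1,k),k,times(1,k)),node(times(1,k),1,L))) ≐ node(times(times(times(1,k),k),node(b,1,7)),times(7,M),X1).
Decompose node/3: L ≐ times(times(times(1,k),k),node(b,1,7)),  M ≐ times(7,M),  node(node(L,L,times(1,k)),node(times(1,k),k,times(1,k)),node(times(1,k),1,L)) ≐ X1.
Bind L := times(times(times(1,k),k),node(b,1,7)); substituting into the one remaining equation that mentions L gives: node(node(times(times(times(1,k),k),node(b,1,7)),times(times(times(1,k),k),node(b,1,7)),times(1,k)),node(times(1,k),k,times(1,k)),node(times(1,k),1,times(times(times(1,k),k),node(b,1,7)))) ≐ X1.
Occurs check fails: M occurs in times(7,M); the equation M ≐ times(7,M) has no finite solution.

FAIL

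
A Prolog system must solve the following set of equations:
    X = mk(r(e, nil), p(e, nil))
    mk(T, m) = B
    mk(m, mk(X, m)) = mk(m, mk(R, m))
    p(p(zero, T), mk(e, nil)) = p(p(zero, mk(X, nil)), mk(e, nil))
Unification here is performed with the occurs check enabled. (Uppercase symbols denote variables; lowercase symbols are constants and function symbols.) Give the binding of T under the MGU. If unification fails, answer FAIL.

mk(mk(r(e, nil), p(e, nil)), nil)

Bind X := mk(r(e, nil), p(e, nil)); substituting into the 2 remaining equations that mention X gives: mk(m, mk(mk(r(e, nil), p(e, nil)), m)) = mk(m, mk(R, m)),  p(p(zero, T), mk(e, nil)) = p(p(zero, mk(mk(r(e, nil), p(e, nil)), nil)), mk(e, nil)).
Bind B := mk(T, m); no other remaining equation mentions B.
Decompose mk/2: m = m,  mk(mk(r(e, nil), p(e, nil)), m) = mk(R, m).
Delete trivial equation m = m.
Decompose mk/2: mk(r(e, nil), p(e, nil)) = R,  m = m.
Bind R := mk(r(e, nil), p(e, nil)); no other remaining equation mentions R.
Delete trivial equation m = m.
Decompose p/2: p(zero, T) = p(zero, mk(mk(r(e, nil), p(e, nil)), nil)),  mk(e, nil) = mk(e, nil).
Decompose p/2: zero = zero,  T = mk(mk(r(e, nil), p(e, nil)), nil).
Delete trivial equation zero = zero.
Bind T := mk(mk(r(e, nil), p(e, nil)), nil); no other remaining equation mentions T. Substituting into the earlier binding gives B := mk(mk(mk(r(e, nil), p(e, nil)), nil), m).
Delete trivial equation mk(e, nil) = mk(e, nil).
MGU = { X -> mk(r(e, nil), p(e, nil)), B -> mk(mk(mk(r(e, nil), p(e, nil)), nil), m), R -> mk(r(e, nil), p(e, nil)), T -> mk(mk(r(e, nil), p(e, nil)), nil) }, so T -> mk(mk(r(e, nil), p(e, nil)), nil).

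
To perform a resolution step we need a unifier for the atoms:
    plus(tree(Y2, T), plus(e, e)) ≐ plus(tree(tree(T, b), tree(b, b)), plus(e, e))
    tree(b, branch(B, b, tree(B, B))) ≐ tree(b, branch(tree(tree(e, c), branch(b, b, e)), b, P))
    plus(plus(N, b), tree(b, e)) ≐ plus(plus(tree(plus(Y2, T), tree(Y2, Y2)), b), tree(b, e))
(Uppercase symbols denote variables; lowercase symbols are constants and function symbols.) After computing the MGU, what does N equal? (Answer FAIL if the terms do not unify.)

Decompose plus/2: tree(Y2, T) ≐ tree(tree(T, b), tree(b, b)),  plus(e, e) ≐ plus(e, e).
Decompose tree/2: Y2 ≐ tree(T, b),  T ≐ tree(b, b).
Bind Y2 := tree(T, b); substituting into the one remaining equation that mentions Y2 gives: plus(plus(N, b), tree(b, e)) ≐ plus(plus(tree(plus(tree(T, b), T), tree(tree(T, b), tree(T, b))), b), tree(b, e)).
Bind T := tree(b, b); substituting into the one remaining equation that mentions T gives: plus(plus(N, b), tree(b, e)) ≐ plus(plus(tree(plus(tree(tree(b, b), b), tree(b, b)), tree(tree(tree(b, b), b), tree(tree(b, b), b))), b), tree(b, e)). Substituting into the earlier binding gives Y2 := tree(tree(b, b), b).
Delete trivial equation plus(e, e) ≐ plus(e, e).
Decompose tree/2: b ≐ b,  branch(B, b, tree(B, B)) ≐ branch(tree(tree(e, c), branch(b, b, e)), b, P).
Delete trivial equation b ≐ b.
Decompose branch/3: B ≐ tree(tree(e, c), branch(b, b, e)),  b ≐ b,  tree(B, B) ≐ P.
Bind B := tree(tree(e, c), branch(b, b, e)); substituting into the one remaining equation that mentions B gives: tree(tree(tree(e, c), branch(b, b, e)), tree(tree(e, c), branch(b, b, e))) ≐ P.
Delete trivial equation b ≐ b.
Bind P := tree(tree(tree(e, c), branch(b, b, e)), tree(tree(e, c), branch(b, b, e))); no other remaining equation mentions P.
Decompose plus/2: plus(N, b) ≐ plus(tree(plus(tree(tree(b, b), b), tree(b, b)), tree(tree(tree(b, b), b), tree(tree(b, b), b))), b),  tree(b, e) ≐ tree(b, e).
Decompose plus/2: N ≐ tree(plus(tree(tree(b, b), b), tree(b, b)), tree(tree(tree(b, b), b), tree(tree(b, b), b))),  b ≐ b.
Bind N := tree(plus(tree(tree(b, b), b), tree(b, b)), tree(tree(tree(b, b), b), tree(tree(b, b), b))); no other remaining equation mentions N.
Delete trivial equation b ≐ b.
Delete trivial equation tree(b, e) ≐ tree(b, e).
MGU = { Y2 ↦ tree(tree(b, b), b), T ↦ tree(b, b), B ↦ tree(tree(e, c), branch(b, b, e)), P ↦ tree(tree(tree(e, c), branch(b, b, e)), tree(tree(e, c), branch(b, b, e))), N ↦ tree(plus(tree(tree(b, b), b), tree(b, b)), tree(tree(tree(b, b), b), tree(tree(b, b), b))) }, so N ↦ tree(plus(tree(tree(b, b), b), tree(b, b)), tree(tree(tree(b, b), b), tree(tree(b, b), b))).

tree(plus(tree(tree(b, b), b), tree(b, b)), tree(tree(tree(b, b), b), tree(tree(b, b), b)))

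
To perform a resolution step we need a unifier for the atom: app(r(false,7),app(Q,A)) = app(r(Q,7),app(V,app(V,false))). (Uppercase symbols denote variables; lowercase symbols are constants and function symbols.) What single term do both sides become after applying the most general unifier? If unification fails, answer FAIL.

Decompose app/2: r(false,7) = r(Q,7),  app(Q,A) = app(V,app(V,false)).
Decompose r/2: false = Q,  7 = 7.
Bind Q := false; substituting into the one remaining equation that mentions Q gives: app(false,A) = app(V,app(V,false)).
Delete trivial equation 7 = 7.
Decompose app/2: false = V,  A = app(V,false).
Bind V := false; substituting into the remaining equation gives: A = app(false,false).
Bind A := app(false,false).
Applying the MGU to either side gives app(r(false,7),app(false,app(false,false))).

app(r(false,7),app(false,app(false,false)))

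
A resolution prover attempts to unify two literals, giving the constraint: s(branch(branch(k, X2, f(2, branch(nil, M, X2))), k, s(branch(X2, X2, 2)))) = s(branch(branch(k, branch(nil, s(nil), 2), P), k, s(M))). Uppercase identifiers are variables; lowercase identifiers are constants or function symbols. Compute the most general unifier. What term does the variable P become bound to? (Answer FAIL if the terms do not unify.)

f(2, branch(nil, branch(branch(nil, s(nil), 2), branch(nil, s(nil), 2), 2), branch(nil, s(nil), 2)))

Decompose s/1: branch(branch(k, X2, f(2, branch(nil, M, X2))), k, s(branch(X2, X2, 2))) = branch(branch(k, branch(nil, s(nil), 2), P), k, s(M)).
Decompose branch/3: branch(k, X2, f(2, branch(nil, M, X2))) = branch(k, branch(nil, s(nil), 2), P),  k = k,  s(branch(X2, X2, 2)) = s(M).
Decompose branch/3: k = k,  X2 = branch(nil, s(nil), 2),  f(2, branch(nil, M, X2)) = P.
Delete trivial equation k = k.
Bind X2 := branch(nil, s(nil), 2); substituting into the 2 remaining equations that mention X2 gives: f(2, branch(nil, M, branch(nil, s(nil), 2))) = P,  s(branch(branch(nil, s(nil), 2), branch(nil, s(nil), 2), 2)) = s(M).
Bind P := f(2, branch(nil, M, branch(nil, s(nil), 2))); no other remaining equation mentions P.
Delete trivial equation k = k.
Decompose s/1: branch(branch(nil, s(nil), 2), branch(nil, s(nil), 2), 2) = M.
Bind M := branch(branch(nil, s(nil), 2), branch(nil, s(nil), 2), 2). Substituting into the earlier binding gives P := f(2, branch(nil, branch(branch(nil, s(nil), 2), branch(nil, s(nil), 2), 2), branch(nil, s(nil), 2))).
MGU = { X2 -> branch(nil, s(nil), 2), P -> f(2, branch(nil, branch(branch(nil, s(nil), 2), branch(nil, s(nil), 2), 2), branch(nil, s(nil), 2))), M -> branch(branch(nil, s(nil), 2), branch(nil, s(nil), 2), 2) }, so P -> f(2, branch(nil, branch(branch(nil, s(nil), 2), branch(nil, s(nil), 2), 2), branch(nil, s(nil), 2))).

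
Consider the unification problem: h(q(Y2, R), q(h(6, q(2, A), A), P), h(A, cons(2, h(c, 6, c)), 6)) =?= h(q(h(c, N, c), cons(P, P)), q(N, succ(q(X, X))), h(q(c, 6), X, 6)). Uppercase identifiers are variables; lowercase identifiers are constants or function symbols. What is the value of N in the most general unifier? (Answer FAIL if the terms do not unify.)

h(6, q(2, q(c, 6)), q(c, 6))

Decompose h/3: q(Y2, R) =?= q(h(c, N, c), cons(P, P)),  q(h(6, q(2, A), A), P) =?= q(N, succ(q(X, X))),  h(A, cons(2, h(c, 6, c)), 6) =?= h(q(c, 6), X, 6).
Decompose q/2: Y2 =?= h(c, N, c),  R =?= cons(P, P).
Bind Y2 := h(c, N, c); no other remaining equation mentions Y2.
Bind R := cons(P, P); no other remaining equation mentions R.
Decompose q/2: h(6, q(2, A), A) =?= N,  P =?= succ(q(X, X)).
Bind N := h(6, q(2, A), A); no other remaining equation mentions N. Substituting into the earlier binding gives Y2 := h(c, h(6, q(2, A), A), c).
Bind P := succ(q(X, X)); no other remaining equation mentions P. Substituting into the earlier binding gives R := cons(succ(q(X, X)), succ(q(X, X))).
Decompose h/3: A =?= q(c, 6),  cons(2, h(c, 6, c)) =?= X,  6 =?= 6.
Bind A := q(c, 6); no other remaining equation mentions A. Substituting into the earlier bindings gives Y2 := h(c, h(6, q(2, q(c, 6)), q(c, 6)), c), N := h(6, q(2, q(c, 6)), q(c, 6)).
Bind X := cons(2, h(c, 6, c)); no other remaining equation mentions X. Substituting into the earlier bindings gives R := cons(succ(q(cons(2, h(c, 6, c)), cons(2, h(c, 6, c)))), succ(q(cons(2, h(c, 6, c)), cons(2, h(c, 6, c))))), P := succ(q(cons(2, h(c, 6, c)), cons(2, h(c, 6, c)))).
Delete trivial equation 6 =?= 6.
MGU = { Y2 -> h(c, h(6, q(2, q(c, 6)), q(c, 6)), c), R -> cons(succ(q(cons(2, h(c, 6, c)), cons(2, h(c, 6, c)))), succ(q(cons(2, h(c, 6, c)), cons(2, h(c, 6, c))))), N -> h(6, q(2, q(c, 6)), q(c, 6)), P -> succ(q(cons(2, h(c, 6, c)), cons(2, h(c, 6, c)))), A -> q(c, 6), X -> cons(2, h(c, 6, c)) }, so N -> h(6, q(2, q(c, 6)), q(c, 6)).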